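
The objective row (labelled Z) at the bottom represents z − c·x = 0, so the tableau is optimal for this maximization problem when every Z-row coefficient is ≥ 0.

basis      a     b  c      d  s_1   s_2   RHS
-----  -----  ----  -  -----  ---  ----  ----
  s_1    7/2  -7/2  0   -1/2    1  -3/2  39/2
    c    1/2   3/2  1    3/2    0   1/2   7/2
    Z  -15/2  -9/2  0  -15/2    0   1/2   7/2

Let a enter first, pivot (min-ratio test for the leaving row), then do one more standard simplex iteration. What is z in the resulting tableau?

Ratio test on column a — row 1: (39/2)/(7/2) = 39/7; row 2: (7/2)/(1/2) = 7. Minimum is 39/7 at row 1 (s_1 leaves); pivot element 7/2.
Pivot on row 1; the Z-row RHS becomes 7/2 − (-15/2)·(39/7) = 317/7.
Next entering variable (most negative Z-row entry -12): b.
Ratio test on column b — row 1: entry -1 ≤ 0; row 2: (5/7)/2 = 5/14. Minimum is 5/14 at row 2 (c leaves); pivot element 2.
After the second pivot the Z-row RHS is 317/7 − (-12)·(5/14) = 347/7.

347/7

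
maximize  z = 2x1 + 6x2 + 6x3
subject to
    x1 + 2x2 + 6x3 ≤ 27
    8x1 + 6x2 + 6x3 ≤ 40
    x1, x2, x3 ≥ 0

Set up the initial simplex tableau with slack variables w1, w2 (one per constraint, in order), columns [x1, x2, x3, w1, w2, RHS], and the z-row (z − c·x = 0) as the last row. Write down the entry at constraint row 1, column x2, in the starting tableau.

2

Constraint 1 has coefficient 2 on x2.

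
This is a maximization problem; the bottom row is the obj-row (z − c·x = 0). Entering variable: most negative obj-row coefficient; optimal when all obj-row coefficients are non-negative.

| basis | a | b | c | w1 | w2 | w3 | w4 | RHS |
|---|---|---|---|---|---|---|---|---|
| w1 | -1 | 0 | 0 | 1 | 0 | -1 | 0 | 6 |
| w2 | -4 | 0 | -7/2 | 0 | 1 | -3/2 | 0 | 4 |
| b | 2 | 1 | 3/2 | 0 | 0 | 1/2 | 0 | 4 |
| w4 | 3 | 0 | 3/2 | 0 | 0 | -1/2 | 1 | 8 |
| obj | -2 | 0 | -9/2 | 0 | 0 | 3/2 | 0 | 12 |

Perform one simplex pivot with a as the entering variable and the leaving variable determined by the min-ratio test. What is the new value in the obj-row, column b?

Ratio test on column a — row 1: entry -1 ≤ 0; row 2: entry -4 ≤ 0; row 3: 4/2 = 2; row 4: 8/3 = 8/3. Minimum is 2 at row 3 (b leaves); pivot element 2.
Divide row 3 by 2; eliminate column a from the other rows.
obj-row update in column b: 0 − (-2)·(1/2) = 1.

1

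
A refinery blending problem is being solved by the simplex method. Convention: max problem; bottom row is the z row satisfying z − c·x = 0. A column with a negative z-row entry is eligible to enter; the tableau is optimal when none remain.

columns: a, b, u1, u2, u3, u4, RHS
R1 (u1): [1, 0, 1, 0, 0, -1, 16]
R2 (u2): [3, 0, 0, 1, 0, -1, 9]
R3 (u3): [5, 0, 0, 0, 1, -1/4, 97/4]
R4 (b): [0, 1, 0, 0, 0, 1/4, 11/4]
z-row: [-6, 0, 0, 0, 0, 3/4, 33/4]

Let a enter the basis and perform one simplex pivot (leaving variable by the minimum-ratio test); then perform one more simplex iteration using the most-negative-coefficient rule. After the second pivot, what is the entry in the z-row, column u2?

Ratio test on column a — row 1: 16/1 = 16; row 2: 9/3 = 3; row 3: (97/4)/5 = 97/20; row 4: entry 0 ≤ 0. Minimum is 3 at row 2 (u2 leaves); pivot element 3.
Divide row 2 by 3; eliminate column a from the other rows.
Second iteration: most negative z-row entry is -5/4 in column u4, so u4 enters.
Ratio test on column u4 — row 1: entry -2/3 ≤ 0; row 2: entry -1/3 ≤ 0; row 3: (37/4)/(17/12) = 111/17; row 4: (11/4)/(1/4) = 11. Minimum is 111/17 at row 3 (u3 leaves); pivot element 17/12.
Divide row 3 by 17/12; eliminate column u4 from the other rows.
After both pivots, the entry at the z-row, column u2 is 9/17.

9/17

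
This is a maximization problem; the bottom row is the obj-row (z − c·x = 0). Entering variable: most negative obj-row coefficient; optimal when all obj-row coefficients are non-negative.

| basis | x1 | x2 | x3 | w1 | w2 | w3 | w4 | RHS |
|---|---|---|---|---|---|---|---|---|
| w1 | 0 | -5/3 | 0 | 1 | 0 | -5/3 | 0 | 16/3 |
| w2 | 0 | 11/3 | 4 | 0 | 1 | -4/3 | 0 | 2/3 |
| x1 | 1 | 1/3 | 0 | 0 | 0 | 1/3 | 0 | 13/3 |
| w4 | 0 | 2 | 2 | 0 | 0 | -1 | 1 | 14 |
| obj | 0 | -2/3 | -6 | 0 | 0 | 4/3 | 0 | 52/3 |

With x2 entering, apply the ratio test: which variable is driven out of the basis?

w2

Column x2 entries and ratios — w1: -5/3 ≤ 0, skip; w2: (2/3)/(11/3) = 2/11; x1: (13/3)/(1/3) = 13; w4: 14/2 = 7.
Smallest ratio is 2/11 in the row of w2, so w2 leaves.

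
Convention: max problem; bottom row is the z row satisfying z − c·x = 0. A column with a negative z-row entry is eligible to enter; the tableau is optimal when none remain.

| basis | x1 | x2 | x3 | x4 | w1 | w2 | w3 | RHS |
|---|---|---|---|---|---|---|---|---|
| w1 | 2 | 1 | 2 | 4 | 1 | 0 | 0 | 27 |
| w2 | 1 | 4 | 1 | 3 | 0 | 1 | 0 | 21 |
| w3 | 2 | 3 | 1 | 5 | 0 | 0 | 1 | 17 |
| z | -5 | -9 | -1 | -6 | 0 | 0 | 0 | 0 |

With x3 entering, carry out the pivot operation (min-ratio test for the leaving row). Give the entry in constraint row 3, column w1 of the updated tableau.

-1/2

Ratio test on column x3 — row 1: 27/2 = 27/2; row 2: 21/1 = 21; row 3: 17/1 = 17. Minimum is 27/2 at row 1 (w1 leaves); pivot element 2.
Divide row 1 by 2; eliminate column x3 from the other rows.
Row 3 update in column w1: 0 − 1·(1/2) = -1/2.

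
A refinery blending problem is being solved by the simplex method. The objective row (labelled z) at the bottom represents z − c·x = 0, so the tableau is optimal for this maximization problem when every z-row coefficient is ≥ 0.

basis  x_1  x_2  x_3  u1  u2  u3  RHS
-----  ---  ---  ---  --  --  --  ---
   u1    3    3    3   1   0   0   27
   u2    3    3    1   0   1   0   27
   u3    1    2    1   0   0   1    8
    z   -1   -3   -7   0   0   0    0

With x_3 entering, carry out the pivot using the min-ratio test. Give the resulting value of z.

56

Ratio test on column x_3 — row 1: 27/3 = 9; row 2: 27/1 = 27; row 3: 8/1 = 8. Minimum is 8 at row 3 (u3 leaves); pivot element 1.
Pivot on row 3; the z-row RHS becomes 0 − (-7)·8 = 56.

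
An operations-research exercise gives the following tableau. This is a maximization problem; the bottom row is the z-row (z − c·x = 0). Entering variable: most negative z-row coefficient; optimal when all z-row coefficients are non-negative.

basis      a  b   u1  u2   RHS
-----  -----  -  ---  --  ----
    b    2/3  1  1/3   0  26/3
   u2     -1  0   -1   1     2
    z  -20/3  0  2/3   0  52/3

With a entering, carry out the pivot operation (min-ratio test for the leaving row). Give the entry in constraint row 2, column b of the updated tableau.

Ratio test on column a — row 1: (26/3)/(2/3) = 13; row 2: entry -1 ≤ 0. Minimum is 13 at row 1 (b leaves); pivot element 2/3.
Divide row 1 by 2/3; eliminate column a from the other rows.
Row 2 update in column b: 0 − (-1)·(3/2) = 3/2.

3/2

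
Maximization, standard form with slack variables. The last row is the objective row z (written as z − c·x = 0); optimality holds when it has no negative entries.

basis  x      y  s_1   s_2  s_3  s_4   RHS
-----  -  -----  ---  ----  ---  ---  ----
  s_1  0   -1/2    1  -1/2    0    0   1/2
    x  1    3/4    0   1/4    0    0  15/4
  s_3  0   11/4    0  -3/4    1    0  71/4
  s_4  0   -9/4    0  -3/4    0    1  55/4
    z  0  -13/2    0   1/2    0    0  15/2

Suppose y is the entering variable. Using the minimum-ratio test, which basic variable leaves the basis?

Column y entries and ratios — s_1: -1/2 ≤ 0, skip; x: (15/4)/(3/4) = 5; s_3: (71/4)/(11/4) = 71/11; s_4: -9/4 ≤ 0, skip.
Smallest ratio is 5 in the row of x, so x leaves.

x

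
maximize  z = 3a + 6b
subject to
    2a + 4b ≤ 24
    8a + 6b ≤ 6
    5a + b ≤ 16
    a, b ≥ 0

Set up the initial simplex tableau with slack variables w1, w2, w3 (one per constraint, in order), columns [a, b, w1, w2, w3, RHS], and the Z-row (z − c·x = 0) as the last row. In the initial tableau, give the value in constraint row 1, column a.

2

Constraint 1 has coefficient 2 on a.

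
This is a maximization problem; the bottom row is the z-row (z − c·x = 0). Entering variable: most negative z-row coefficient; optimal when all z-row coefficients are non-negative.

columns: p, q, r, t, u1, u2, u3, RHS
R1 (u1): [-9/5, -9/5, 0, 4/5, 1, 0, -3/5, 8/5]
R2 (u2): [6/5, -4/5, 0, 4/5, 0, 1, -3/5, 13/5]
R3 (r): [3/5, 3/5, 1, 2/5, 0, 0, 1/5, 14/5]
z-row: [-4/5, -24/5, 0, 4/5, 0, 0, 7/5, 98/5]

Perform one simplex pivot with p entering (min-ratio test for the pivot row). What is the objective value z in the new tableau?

64/3

Ratio test on column p — row 1: entry -9/5 ≤ 0; row 2: (13/5)/(6/5) = 13/6; row 3: (14/5)/(3/5) = 14/3. Minimum is 13/6 at row 2 (u2 leaves); pivot element 6/5.
Pivot on row 2; the z-row RHS becomes 98/5 − (-4/5)·(13/6) = 64/3.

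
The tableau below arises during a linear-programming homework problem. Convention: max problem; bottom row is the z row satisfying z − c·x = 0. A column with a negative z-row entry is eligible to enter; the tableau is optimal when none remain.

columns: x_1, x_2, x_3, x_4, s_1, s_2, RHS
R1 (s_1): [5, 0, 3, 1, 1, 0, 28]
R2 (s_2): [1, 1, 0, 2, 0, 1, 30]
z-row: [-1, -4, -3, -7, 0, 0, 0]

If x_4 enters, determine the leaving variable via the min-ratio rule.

Column x_4 entries and ratios — s_1: 28/1 = 28; s_2: 30/2 = 15.
Smallest ratio is 15 in the row of s_2, so s_2 leaves.

s_2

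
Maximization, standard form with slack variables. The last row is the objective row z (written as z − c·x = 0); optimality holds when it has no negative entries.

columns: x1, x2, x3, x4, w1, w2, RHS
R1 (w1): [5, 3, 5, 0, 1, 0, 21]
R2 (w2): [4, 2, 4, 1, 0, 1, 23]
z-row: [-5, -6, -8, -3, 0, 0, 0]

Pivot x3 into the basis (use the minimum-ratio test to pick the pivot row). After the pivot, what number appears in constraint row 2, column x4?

1

Ratio test on column x3 — row 1: 21/5 = 21/5; row 2: 23/4 = 23/4. Minimum is 21/5 at row 1 (w1 leaves); pivot element 5.
Divide row 1 by 5; eliminate column x3 from the other rows.
Row 2 update in column x4: 1 − 4·0 = 1.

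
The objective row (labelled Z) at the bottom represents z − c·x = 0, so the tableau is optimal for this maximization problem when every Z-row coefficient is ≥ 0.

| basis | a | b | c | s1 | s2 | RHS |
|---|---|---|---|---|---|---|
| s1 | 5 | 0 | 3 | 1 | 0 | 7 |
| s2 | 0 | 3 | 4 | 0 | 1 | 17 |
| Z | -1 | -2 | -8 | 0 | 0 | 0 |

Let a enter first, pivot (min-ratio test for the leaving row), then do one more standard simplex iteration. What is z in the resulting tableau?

56/3

Ratio test on column a — row 1: 7/5 = 7/5; row 2: entry 0 ≤ 0. Minimum is 7/5 at row 1 (s1 leaves); pivot element 5.
Pivot on row 1; the Z-row RHS becomes 0 − (-1)·(7/5) = 7/5.
Next entering variable (most negative Z-row entry -37/5): c.
Ratio test on column c — row 1: (7/5)/(3/5) = 7/3; row 2: 17/4 = 17/4. Minimum is 7/3 at row 1 (a leaves); pivot element 3/5.
After the second pivot the Z-row RHS is 7/5 − (-37/5)·(7/3) = 56/3.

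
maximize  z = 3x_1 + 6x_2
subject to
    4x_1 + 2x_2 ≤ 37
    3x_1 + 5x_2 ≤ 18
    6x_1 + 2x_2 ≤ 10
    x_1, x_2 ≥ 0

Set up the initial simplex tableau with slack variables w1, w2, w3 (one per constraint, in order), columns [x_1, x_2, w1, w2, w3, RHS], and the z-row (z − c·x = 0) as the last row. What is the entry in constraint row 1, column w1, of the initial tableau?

Slack w1 belongs to constraint 1; its column is the unit vector e_1, so the entry in row 1 is 1.

1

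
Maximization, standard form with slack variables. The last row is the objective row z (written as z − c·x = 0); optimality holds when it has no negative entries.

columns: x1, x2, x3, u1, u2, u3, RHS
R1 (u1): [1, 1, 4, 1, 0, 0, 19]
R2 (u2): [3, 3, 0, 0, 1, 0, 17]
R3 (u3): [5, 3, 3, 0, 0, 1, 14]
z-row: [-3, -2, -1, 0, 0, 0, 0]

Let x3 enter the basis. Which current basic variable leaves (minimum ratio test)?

Column x3 entries and ratios — u1: 19/4 = 19/4; u2: 0 ≤ 0, skip; u3: 14/3 = 14/3.
Smallest ratio is 14/3 in the row of u3, so u3 leaves.

u3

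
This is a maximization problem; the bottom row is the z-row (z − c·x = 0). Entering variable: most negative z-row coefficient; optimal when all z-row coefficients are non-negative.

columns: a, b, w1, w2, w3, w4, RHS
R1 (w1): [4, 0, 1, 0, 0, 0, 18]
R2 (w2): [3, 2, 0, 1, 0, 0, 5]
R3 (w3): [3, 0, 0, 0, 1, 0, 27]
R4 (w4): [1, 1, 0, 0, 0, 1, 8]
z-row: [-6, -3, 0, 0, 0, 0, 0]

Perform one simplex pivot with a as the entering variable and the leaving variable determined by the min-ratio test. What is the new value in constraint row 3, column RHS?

Ratio test on column a — row 1: 18/4 = 9/2; row 2: 5/3 = 5/3; row 3: 27/3 = 9; row 4: 8/1 = 8. Minimum is 5/3 at row 2 (w2 leaves); pivot element 3.
Divide row 2 by 3; eliminate column a from the other rows.
Row 3 update in column RHS: 27 − 3·(5/3) = 22.

22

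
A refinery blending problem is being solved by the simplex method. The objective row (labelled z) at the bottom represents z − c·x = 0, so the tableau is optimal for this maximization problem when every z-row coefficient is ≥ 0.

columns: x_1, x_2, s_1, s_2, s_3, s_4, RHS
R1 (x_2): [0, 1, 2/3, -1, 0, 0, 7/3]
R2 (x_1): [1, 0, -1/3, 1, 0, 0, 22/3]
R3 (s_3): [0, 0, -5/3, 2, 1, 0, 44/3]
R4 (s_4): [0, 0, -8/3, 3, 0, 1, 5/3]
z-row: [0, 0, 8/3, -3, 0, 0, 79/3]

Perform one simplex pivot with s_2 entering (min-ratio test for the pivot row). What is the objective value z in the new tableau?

28

Ratio test on column s_2 — row 1: entry -1 ≤ 0; row 2: (22/3)/1 = 22/3; row 3: (44/3)/2 = 22/3; row 4: (5/3)/3 = 5/9. Minimum is 5/9 at row 4 (s_4 leaves); pivot element 3.
Pivot on row 4; the z-row RHS becomes 79/3 − (-3)·(5/9) = 28.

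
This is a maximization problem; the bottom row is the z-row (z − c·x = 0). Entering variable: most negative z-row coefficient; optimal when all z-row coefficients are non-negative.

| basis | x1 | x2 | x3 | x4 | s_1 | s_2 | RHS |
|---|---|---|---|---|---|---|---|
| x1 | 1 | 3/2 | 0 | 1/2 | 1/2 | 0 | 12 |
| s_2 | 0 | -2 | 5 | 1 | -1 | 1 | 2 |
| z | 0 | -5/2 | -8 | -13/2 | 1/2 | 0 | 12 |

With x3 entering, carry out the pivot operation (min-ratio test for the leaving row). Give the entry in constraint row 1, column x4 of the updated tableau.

1/2

Ratio test on column x3 — row 1: entry 0 ≤ 0; row 2: 2/5 = 2/5. Minimum is 2/5 at row 2 (s_2 leaves); pivot element 5.
Divide row 2 by 5; eliminate column x3 from the other rows.
Row 1 update in column x4: 1/2 − 0·(1/5) = 1/2.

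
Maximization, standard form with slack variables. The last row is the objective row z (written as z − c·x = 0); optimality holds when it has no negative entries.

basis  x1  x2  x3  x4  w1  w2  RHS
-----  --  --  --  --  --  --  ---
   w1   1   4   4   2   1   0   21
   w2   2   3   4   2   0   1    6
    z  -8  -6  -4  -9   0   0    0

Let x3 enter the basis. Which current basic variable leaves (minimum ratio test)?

Column x3 entries and ratios — w1: 21/4 = 21/4; w2: 6/4 = 3/2.
Smallest ratio is 3/2 in the row of w2, so w2 leaves.

w2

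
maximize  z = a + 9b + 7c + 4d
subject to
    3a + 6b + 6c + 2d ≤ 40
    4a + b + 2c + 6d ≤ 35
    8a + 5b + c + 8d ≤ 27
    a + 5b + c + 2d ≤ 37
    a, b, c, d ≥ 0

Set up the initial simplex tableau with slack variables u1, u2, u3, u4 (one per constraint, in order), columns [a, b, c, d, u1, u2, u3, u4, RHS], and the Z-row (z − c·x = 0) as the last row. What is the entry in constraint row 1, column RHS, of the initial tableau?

40

The RHS of constraint 1 is b_1 = 40.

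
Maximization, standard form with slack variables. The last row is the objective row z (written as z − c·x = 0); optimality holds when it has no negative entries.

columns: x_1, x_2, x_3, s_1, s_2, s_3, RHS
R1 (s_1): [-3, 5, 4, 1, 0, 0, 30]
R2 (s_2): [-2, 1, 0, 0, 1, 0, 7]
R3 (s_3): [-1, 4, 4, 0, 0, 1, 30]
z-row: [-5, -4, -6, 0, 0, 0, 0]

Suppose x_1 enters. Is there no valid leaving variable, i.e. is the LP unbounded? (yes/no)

yes

Every constraint-row entry in column x_1 is ≤ 0, so increasing x_1 is unbounded.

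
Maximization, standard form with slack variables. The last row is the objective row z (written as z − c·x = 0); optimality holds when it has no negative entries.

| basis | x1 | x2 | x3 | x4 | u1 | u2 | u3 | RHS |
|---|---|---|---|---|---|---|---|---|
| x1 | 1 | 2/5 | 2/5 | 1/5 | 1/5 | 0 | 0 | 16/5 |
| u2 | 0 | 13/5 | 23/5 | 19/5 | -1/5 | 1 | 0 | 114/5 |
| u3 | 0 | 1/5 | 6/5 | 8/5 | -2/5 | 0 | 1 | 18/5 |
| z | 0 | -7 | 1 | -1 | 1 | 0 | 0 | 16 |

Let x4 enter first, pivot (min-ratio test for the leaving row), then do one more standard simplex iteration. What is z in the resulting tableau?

Ratio test on column x4 — row 1: (16/5)/(1/5) = 16; row 2: (114/5)/(19/5) = 6; row 3: (18/5)/(8/5) = 9/4. Minimum is 9/4 at row 3 (u3 leaves); pivot element 8/5.
Pivot on row 3; the z-row RHS becomes 16 − (-1)·(9/4) = 73/4.
Next entering variable (most negative z-row entry -55/8): x2.
Ratio test on column x2 — row 1: (11/4)/(3/8) = 22/3; row 2: (57/4)/(17/8) = 114/17; row 3: (9/4)/(1/8) = 18. Minimum is 114/17 at row 2 (u2 leaves); pivot element 17/8.
After the second pivot the z-row RHS is 73/4 − (-55/8)·(114/17) = 1094/17.

1094/17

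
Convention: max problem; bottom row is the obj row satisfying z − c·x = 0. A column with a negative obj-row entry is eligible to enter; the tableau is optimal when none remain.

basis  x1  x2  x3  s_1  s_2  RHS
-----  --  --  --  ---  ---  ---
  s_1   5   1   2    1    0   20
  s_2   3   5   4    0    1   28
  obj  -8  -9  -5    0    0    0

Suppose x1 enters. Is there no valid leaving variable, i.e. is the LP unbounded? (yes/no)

Column x1 has positive entries in row(s) 1, 2, so the ratio test bounds it — not unbounded.

no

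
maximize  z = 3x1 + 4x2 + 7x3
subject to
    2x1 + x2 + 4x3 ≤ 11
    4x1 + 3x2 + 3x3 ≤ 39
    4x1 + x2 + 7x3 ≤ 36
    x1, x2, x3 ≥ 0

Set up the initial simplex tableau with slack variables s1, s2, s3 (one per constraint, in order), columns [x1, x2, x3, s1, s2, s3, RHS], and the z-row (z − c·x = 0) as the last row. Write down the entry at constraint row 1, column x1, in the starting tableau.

2

Constraint 1 has coefficient 2 on x1.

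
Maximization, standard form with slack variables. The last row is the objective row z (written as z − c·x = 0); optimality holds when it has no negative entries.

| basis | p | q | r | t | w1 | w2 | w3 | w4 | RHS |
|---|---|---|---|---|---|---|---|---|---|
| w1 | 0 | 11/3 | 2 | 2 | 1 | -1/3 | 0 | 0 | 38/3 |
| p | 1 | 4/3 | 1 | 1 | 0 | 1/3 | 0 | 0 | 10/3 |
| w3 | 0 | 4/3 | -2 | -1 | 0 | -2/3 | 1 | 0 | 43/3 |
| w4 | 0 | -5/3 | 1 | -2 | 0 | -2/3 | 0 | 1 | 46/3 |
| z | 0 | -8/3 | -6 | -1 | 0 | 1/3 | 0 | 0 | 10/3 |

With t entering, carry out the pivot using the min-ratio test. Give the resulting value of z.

Ratio test on column t — row 1: (38/3)/2 = 19/3; row 2: (10/3)/1 = 10/3; row 3: entry -1 ≤ 0; row 4: entry -2 ≤ 0. Minimum is 10/3 at row 2 (p leaves); pivot element 1.
Pivot on row 2; the z-row RHS becomes 10/3 − (-1)·(10/3) = 20/3.

20/3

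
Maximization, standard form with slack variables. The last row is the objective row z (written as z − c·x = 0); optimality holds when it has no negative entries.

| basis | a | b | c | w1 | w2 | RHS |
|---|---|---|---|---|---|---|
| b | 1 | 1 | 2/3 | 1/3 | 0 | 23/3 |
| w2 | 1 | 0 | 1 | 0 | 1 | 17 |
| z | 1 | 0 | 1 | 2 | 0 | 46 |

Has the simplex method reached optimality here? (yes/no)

yes

Every z-row coefficient is ≥ 0, so the tableau is optimal.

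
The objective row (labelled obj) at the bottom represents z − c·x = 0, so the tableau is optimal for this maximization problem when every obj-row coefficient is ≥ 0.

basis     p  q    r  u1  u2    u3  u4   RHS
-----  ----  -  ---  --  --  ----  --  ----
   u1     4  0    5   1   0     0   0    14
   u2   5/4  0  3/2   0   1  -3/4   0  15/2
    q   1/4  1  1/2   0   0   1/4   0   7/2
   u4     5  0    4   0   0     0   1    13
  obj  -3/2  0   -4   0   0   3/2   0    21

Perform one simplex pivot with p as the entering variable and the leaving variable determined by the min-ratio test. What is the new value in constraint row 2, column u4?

-1/4

Ratio test on column p — row 1: 14/4 = 7/2; row 2: (15/2)/(5/4) = 6; row 3: (7/2)/(1/4) = 14; row 4: 13/5 = 13/5. Minimum is 13/5 at row 4 (u4 leaves); pivot element 5.
Divide row 4 by 5; eliminate column p from the other rows.
Row 2 update in column u4: 0 − (5/4)·(1/5) = -1/4.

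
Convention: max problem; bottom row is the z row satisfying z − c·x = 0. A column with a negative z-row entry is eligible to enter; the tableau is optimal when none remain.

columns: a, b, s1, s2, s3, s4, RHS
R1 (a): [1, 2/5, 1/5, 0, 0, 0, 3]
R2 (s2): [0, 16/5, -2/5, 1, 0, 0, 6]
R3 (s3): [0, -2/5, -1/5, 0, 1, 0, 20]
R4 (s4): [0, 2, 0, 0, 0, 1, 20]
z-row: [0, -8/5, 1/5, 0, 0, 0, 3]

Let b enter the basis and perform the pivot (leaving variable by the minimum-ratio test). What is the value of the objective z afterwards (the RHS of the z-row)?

Ratio test on column b — row 1: 3/(2/5) = 15/2; row 2: 6/(16/5) = 15/8; row 3: entry -2/5 ≤ 0; row 4: 20/2 = 10. Minimum is 15/8 at row 2 (s2 leaves); pivot element 16/5.
Pivot on row 2; the z-row RHS becomes 3 − (-8/5)·(15/8) = 6.

6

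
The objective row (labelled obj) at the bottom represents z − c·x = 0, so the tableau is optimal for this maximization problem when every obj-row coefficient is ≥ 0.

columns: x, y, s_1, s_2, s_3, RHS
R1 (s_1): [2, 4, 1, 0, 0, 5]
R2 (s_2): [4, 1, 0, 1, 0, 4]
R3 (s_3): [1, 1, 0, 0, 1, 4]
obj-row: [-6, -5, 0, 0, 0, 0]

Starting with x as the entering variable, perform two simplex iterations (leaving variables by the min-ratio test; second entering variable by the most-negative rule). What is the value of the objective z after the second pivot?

9

Ratio test on column x — row 1: 5/2 = 5/2; row 2: 4/4 = 1; row 3: 4/1 = 4. Minimum is 1 at row 2 (s_2 leaves); pivot element 4.
Pivot on row 2; the obj-row RHS becomes 0 − (-6)·1 = 6.
Next entering variable (most negative obj-row entry -7/2): y.
Ratio test on column y — row 1: 3/(7/2) = 6/7; row 2: 1/(1/4) = 4; row 3: 3/(3/4) = 4. Minimum is 6/7 at row 1 (s_1 leaves); pivot element 7/2.
After the second pivot the obj-row RHS is 6 − (-7/2)·(6/7) = 9.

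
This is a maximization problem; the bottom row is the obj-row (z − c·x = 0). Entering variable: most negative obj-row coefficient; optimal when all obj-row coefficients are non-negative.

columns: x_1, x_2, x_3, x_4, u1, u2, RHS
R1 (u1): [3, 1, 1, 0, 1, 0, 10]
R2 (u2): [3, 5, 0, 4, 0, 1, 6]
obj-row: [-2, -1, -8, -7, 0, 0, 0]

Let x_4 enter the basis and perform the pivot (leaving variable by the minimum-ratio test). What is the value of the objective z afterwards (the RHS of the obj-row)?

21/2

Ratio test on column x_4 — row 1: entry 0 ≤ 0; row 2: 6/4 = 3/2. Minimum is 3/2 at row 2 (u2 leaves); pivot element 4.
Pivot on row 2; the obj-row RHS becomes 0 − (-7)·(3/2) = 21/2.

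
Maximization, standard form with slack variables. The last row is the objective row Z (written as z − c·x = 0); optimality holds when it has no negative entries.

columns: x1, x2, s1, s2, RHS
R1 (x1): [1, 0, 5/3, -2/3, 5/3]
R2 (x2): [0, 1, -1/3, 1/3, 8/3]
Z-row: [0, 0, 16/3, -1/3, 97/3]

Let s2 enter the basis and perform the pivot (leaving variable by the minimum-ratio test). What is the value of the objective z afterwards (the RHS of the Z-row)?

Ratio test on column s2 — row 1: entry -2/3 ≤ 0; row 2: (8/3)/(1/3) = 8. Minimum is 8 at row 2 (x2 leaves); pivot element 1/3.
Pivot on row 2; the Z-row RHS becomes 97/3 − (-1/3)·8 = 35.

35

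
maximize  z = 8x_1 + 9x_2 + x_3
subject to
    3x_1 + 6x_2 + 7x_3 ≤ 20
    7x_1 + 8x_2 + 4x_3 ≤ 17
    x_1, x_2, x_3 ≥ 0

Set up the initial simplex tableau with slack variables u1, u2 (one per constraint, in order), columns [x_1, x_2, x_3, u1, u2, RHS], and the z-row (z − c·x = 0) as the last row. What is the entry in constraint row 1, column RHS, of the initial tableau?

20

The RHS of constraint 1 is b_1 = 20.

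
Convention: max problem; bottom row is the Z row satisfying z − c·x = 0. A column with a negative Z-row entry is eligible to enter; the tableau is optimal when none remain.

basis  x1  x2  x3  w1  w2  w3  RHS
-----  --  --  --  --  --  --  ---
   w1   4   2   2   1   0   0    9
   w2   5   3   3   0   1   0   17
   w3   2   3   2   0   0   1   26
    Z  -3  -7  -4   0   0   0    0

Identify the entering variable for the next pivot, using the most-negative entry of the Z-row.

Negative Z-row entries: x1: -3, x2: -7, x3: -4.
The most negative is -7 in column x2, so x2 enters.

x2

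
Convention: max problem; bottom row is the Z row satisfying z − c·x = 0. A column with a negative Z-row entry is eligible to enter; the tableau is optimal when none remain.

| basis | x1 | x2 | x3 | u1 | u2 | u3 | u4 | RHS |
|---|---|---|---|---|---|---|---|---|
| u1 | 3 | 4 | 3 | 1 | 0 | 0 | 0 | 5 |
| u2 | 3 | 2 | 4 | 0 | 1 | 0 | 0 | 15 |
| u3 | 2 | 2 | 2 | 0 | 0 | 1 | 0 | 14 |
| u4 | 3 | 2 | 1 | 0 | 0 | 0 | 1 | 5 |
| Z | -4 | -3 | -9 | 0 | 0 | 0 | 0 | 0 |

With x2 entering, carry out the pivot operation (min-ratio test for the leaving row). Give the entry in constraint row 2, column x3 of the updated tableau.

5/2

Ratio test on column x2 — row 1: 5/4 = 5/4; row 2: 15/2 = 15/2; row 3: 14/2 = 7; row 4: 5/2 = 5/2. Minimum is 5/4 at row 1 (u1 leaves); pivot element 4.
Divide row 1 by 4; eliminate column x2 from the other rows.
Row 2 update in column x3: 4 − 2·(3/4) = 5/2.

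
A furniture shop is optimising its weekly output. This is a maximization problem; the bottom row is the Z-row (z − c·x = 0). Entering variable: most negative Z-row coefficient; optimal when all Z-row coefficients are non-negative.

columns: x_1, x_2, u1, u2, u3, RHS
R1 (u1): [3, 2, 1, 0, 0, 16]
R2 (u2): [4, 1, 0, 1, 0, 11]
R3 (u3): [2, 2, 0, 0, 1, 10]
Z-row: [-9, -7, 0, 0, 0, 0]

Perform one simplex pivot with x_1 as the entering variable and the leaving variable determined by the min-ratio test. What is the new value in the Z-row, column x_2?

Ratio test on column x_1 — row 1: 16/3 = 16/3; row 2: 11/4 = 11/4; row 3: 10/2 = 5. Minimum is 11/4 at row 2 (u2 leaves); pivot element 4.
Divide row 2 by 4; eliminate column x_1 from the other rows.
Z-row update in column x_2: -7 − (-9)·(1/4) = -19/4.

-19/4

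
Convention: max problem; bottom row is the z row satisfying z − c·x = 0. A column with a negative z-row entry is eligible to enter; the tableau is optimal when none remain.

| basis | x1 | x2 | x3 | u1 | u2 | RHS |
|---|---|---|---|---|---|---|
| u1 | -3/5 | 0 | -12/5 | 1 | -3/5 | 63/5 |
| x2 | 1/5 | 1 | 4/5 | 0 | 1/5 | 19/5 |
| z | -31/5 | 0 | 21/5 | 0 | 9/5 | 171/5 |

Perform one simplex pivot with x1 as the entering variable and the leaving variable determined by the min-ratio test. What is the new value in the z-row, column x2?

Ratio test on column x1 — row 1: entry -3/5 ≤ 0; row 2: (19/5)/(1/5) = 19. Minimum is 19 at row 2 (x2 leaves); pivot element 1/5.
Divide row 2 by 1/5; eliminate column x1 from the other rows.
z-row update in column x2: 0 − (-31/5)·5 = 31.

31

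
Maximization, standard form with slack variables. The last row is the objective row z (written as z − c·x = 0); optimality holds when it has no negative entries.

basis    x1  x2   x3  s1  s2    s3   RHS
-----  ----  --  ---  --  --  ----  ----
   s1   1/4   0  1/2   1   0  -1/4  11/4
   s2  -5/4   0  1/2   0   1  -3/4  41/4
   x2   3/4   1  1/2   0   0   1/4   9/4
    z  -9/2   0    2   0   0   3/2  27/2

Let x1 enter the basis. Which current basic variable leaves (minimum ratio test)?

x2

Column x1 entries and ratios — s1: (11/4)/(1/4) = 11; s2: -5/4 ≤ 0, skip; x2: (9/4)/(3/4) = 3.
Smallest ratio is 3 in the row of x2, so x2 leaves.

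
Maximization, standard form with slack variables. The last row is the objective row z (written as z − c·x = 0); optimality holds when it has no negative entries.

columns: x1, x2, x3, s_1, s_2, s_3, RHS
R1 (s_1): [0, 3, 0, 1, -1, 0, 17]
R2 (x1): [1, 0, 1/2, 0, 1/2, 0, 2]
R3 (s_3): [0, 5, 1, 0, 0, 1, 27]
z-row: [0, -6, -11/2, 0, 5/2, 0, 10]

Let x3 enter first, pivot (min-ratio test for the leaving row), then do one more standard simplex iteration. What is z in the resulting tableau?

Ratio test on column x3 — row 1: entry 0 ≤ 0; row 2: 2/(1/2) = 4; row 3: 27/1 = 27. Minimum is 4 at row 2 (x1 leaves); pivot element 1/2.
Pivot on row 2; the z-row RHS becomes 10 − (-11/2)·4 = 32.
Next entering variable (most negative z-row entry -6): x2.
Ratio test on column x2 — row 1: 17/3 = 17/3; row 2: entry 0 ≤ 0; row 3: 23/5 = 23/5. Minimum is 23/5 at row 3 (s_3 leaves); pivot element 5.
After the second pivot the z-row RHS is 32 − (-6)·(23/5) = 298/5.

298/5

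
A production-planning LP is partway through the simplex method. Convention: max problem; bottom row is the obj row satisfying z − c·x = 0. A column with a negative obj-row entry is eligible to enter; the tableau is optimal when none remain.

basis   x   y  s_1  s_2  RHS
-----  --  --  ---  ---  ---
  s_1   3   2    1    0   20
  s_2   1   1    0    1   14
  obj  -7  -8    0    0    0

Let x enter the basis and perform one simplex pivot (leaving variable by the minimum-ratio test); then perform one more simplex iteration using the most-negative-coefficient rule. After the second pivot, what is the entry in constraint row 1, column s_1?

Ratio test on column x — row 1: 20/3 = 20/3; row 2: 14/1 = 14. Minimum is 20/3 at row 1 (s_1 leaves); pivot element 3.
Divide row 1 by 3; eliminate column x from the other rows.
Second iteration: most negative obj-row entry is -10/3 in column y, so y enters.
Ratio test on column y — row 1: (20/3)/(2/3) = 10; row 2: (22/3)/(1/3) = 22. Minimum is 10 at row 1 (x leaves); pivot element 2/3.
Divide row 1 by 2/3; eliminate column y from the other rows.
After both pivots, the entry at constraint row 1, column s_1 is 1/2.

1/2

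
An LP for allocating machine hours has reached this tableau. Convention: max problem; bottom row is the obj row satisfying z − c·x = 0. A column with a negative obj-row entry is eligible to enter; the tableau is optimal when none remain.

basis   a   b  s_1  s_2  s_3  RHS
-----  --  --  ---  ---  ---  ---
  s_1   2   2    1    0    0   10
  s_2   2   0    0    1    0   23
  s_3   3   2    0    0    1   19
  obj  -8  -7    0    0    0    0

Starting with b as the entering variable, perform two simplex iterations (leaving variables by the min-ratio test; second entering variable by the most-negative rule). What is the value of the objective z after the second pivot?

40

Ratio test on column b — row 1: 10/2 = 5; row 2: entry 0 ≤ 0; row 3: 19/2 = 19/2. Minimum is 5 at row 1 (s_1 leaves); pivot element 2.
Pivot on row 1; the obj-row RHS becomes 0 − (-7)·5 = 35.
Next entering variable (most negative obj-row entry -1): a.
Ratio test on column a — row 1: 5/1 = 5; row 2: 23/2 = 23/2; row 3: 9/1 = 9. Minimum is 5 at row 1 (b leaves); pivot element 1.
After the second pivot the obj-row RHS is 35 − (-1)·5 = 40.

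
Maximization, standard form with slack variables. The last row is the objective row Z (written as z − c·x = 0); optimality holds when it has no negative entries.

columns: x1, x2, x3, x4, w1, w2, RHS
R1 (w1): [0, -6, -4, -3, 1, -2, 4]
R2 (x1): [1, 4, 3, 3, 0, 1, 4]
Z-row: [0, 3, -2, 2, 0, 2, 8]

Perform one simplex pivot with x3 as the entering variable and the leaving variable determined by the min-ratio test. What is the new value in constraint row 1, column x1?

4/3

Ratio test on column x3 — row 1: entry -4 ≤ 0; row 2: 4/3 = 4/3. Minimum is 4/3 at row 2 (x1 leaves); pivot element 3.
Divide row 2 by 3; eliminate column x3 from the other rows.
Row 1 update in column x1: 0 − (-4)·(1/3) = 4/3.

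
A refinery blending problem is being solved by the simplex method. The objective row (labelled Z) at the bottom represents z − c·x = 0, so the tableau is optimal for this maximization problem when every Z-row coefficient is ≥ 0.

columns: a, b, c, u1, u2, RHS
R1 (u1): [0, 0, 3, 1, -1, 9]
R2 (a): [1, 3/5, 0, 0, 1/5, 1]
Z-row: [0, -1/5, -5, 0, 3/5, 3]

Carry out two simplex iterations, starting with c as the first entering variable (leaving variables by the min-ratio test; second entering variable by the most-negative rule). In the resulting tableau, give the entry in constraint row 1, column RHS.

14/3

Ratio test on column c — row 1: 9/3 = 3; row 2: entry 0 ≤ 0. Minimum is 3 at row 1 (u1 leaves); pivot element 3.
Divide row 1 by 3; eliminate column c from the other rows.
Second iteration: most negative Z-row entry is -16/15 in column u2, so u2 enters.
Ratio test on column u2 — row 1: entry -1/3 ≤ 0; row 2: 1/(1/5) = 5. Minimum is 5 at row 2 (a leaves); pivot element 1/5.
Divide row 2 by 1/5; eliminate column u2 from the other rows.
After both pivots, the entry at constraint row 1, column RHS is 14/3.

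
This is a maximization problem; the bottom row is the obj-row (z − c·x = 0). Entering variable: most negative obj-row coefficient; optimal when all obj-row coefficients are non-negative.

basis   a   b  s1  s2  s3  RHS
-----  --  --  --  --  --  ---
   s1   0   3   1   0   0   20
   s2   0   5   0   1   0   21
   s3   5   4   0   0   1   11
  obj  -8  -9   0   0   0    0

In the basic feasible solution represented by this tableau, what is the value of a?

a is not in the basis, so in the current basic feasible solution a = 0.

0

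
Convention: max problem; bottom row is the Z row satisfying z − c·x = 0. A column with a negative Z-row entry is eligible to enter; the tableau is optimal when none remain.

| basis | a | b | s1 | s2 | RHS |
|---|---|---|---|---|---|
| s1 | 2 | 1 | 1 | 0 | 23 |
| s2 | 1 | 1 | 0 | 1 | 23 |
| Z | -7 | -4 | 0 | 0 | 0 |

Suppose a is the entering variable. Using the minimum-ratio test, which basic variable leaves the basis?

s1

Column a entries and ratios — s1: 23/2 = 23/2; s2: 23/1 = 23.
Smallest ratio is 23/2 in the row of s1, so s1 leaves.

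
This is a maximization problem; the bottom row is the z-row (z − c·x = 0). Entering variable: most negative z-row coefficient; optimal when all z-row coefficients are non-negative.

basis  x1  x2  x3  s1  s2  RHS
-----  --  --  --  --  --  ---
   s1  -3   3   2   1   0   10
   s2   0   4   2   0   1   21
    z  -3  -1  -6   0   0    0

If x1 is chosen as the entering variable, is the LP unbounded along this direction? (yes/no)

Every constraint-row entry in column x1 is ≤ 0, so increasing x1 is unbounded.

yes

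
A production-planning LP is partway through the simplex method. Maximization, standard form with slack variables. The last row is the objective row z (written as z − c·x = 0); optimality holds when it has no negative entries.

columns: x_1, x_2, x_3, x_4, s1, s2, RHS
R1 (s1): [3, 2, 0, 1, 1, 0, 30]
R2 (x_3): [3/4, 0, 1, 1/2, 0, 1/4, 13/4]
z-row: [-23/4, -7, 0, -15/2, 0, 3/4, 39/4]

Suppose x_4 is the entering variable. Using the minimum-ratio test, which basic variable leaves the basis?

x_3

Column x_4 entries and ratios — s1: 30/1 = 30; x_3: (13/4)/(1/2) = 13/2.
Smallest ratio is 13/2 in the row of x_3, so x_3 leaves.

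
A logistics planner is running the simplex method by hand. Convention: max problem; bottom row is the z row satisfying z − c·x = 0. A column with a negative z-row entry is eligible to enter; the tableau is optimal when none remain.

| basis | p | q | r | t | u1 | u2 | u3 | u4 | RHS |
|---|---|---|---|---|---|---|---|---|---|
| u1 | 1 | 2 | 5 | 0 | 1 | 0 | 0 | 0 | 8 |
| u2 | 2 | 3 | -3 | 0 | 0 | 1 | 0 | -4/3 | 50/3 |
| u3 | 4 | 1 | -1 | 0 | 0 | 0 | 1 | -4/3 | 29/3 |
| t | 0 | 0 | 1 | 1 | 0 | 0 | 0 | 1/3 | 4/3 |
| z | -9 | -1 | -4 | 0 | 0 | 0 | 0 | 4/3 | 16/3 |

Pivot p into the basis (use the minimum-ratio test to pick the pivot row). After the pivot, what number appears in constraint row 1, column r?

Ratio test on column p — row 1: 8/1 = 8; row 2: (50/3)/2 = 25/3; row 3: (29/3)/4 = 29/12; row 4: entry 0 ≤ 0. Minimum is 29/12 at row 3 (u3 leaves); pivot element 4.
Divide row 3 by 4; eliminate column p from the other rows.
Row 1 update in column r: 5 − 1·(-1/4) = 21/4.

21/4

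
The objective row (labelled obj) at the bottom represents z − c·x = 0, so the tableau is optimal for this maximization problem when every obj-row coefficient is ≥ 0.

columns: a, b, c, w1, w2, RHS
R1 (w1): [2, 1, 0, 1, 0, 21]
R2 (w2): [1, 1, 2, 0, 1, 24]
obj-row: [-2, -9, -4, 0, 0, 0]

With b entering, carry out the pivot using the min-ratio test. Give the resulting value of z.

Ratio test on column b — row 1: 21/1 = 21; row 2: 24/1 = 24. Minimum is 21 at row 1 (w1 leaves); pivot element 1.
Pivot on row 1; the obj-row RHS becomes 0 − (-9)·21 = 189.

189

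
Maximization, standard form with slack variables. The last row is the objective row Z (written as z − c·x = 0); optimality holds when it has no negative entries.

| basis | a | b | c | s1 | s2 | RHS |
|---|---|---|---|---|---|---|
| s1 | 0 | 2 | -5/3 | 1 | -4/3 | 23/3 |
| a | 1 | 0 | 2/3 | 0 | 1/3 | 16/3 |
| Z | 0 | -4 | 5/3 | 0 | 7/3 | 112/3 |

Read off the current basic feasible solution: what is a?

16/3

a is basic (row 2); its value is the RHS of that row, 16/3.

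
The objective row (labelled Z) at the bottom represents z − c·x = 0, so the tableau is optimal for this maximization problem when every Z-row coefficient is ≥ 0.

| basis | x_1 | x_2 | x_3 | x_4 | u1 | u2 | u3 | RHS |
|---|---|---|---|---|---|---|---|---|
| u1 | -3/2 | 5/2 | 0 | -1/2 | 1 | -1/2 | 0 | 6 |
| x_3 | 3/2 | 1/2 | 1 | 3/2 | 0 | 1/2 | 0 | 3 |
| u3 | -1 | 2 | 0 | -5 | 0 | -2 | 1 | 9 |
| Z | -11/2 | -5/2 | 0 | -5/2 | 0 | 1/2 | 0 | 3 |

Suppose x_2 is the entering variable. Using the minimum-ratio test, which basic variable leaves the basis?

u1

Column x_2 entries and ratios — u1: 6/(5/2) = 12/5; x_3: 3/(1/2) = 6; u3: 9/2 = 9/2.
Smallest ratio is 12/5 in the row of u1, so u1 leaves.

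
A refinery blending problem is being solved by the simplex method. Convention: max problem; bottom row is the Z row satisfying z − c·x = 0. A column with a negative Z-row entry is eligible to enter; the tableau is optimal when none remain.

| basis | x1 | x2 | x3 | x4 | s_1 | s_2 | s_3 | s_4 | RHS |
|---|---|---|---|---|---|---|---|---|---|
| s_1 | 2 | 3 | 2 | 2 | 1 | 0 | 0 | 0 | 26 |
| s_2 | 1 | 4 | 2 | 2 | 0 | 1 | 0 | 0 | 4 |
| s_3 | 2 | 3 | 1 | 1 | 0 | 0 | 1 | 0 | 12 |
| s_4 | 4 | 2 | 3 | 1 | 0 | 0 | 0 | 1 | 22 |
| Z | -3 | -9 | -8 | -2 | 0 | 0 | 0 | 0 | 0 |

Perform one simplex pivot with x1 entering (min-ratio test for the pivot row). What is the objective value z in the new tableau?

12

Ratio test on column x1 — row 1: 26/2 = 13; row 2: 4/1 = 4; row 3: 12/2 = 6; row 4: 22/4 = 11/2. Minimum is 4 at row 2 (s_2 leaves); pivot element 1.
Pivot on row 2; the Z-row RHS becomes 0 − (-3)·4 = 12.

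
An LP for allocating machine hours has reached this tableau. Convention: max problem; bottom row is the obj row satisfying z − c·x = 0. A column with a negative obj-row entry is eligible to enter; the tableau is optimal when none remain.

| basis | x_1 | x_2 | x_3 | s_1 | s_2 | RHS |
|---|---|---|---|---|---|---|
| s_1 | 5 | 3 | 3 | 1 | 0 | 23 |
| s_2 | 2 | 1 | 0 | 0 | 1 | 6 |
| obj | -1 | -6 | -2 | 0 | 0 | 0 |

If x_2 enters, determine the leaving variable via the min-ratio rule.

s_2

Column x_2 entries and ratios — s_1: 23/3 = 23/3; s_2: 6/1 = 6.
Smallest ratio is 6 in the row of s_2, so s_2 leaves.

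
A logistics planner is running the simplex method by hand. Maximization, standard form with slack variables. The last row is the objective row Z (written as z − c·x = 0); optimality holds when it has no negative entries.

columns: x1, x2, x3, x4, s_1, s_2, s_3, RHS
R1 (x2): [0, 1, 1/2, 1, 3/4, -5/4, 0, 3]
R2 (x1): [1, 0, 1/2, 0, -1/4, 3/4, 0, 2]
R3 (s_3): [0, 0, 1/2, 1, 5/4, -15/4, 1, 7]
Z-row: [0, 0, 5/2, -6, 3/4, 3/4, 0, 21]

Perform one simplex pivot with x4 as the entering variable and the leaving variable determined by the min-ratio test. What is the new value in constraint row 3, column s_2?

-5/2

Ratio test on column x4 — row 1: 3/1 = 3; row 2: entry 0 ≤ 0; row 3: 7/1 = 7. Minimum is 3 at row 1 (x2 leaves); pivot element 1.
Divide row 1 by 1; eliminate column x4 from the other rows.
Row 3 update in column s_2: -15/4 − 1·(-5/4) = -5/2.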